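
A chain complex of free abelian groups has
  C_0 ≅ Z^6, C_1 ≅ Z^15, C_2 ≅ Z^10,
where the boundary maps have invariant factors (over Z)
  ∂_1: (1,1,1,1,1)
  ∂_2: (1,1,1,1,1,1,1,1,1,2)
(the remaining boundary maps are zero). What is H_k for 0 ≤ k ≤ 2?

H_0 = Z,  H_1 = Z/2,  H_2 = 0.

H_0: b_0 = 6 − 0 − 5 = 1; torsion from ∂_1 factors > 1: none. So H_0 = Z.
H_1: b_1 = 15 − 5 − 10 = 0; torsion from ∂_2 factors > 1: [2]. So H_1 = Z/2.
H_2: b_2 = 10 − 10 − 0 = 0; torsion from ∂_3 factors > 1: none. So H_2 = 0.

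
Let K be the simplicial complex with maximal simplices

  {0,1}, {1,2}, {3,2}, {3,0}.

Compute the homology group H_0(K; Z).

H_0 ≅ Z.

Fix the vertex order 0 < 1 < 2 < 3 and write every simplex with vertices in increasing order. Then dim K = 1 and the simplices of K are:

  0-simplices (4): [0], [1], [2], [3]
  1-simplices (4): [0,1], [0,3], [1,2], [2,3]

so the chain groups are C_0 ≅ Z^4, C_1 ≅ Z^4.

Boundary ∂_1: C_1 → C_0 maps an edge to its endpoints' difference, ∂[p,q] = q − p.
The 4×4 boundary matrix has rank 3 and Smith normal form diag(1,1,1).

Reading off H_k = ker ∂_k / im ∂_{k+1}:

  H_0: rank C_0 − rank ∂_1 = 4 − 3 = 1, and the invariant factors of ∂_1 are all 1, so H_0 = Z.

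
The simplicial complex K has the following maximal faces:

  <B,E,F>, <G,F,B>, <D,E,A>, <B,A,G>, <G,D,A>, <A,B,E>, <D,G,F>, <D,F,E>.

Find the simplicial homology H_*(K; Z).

Take the total order A < B < D < E < F < G on the vertex set. Then K (dimension 2) consists of the simplices:

  0-simplices (6): A, B, D, E, F, G
  1-simplices (12): AB, AD, AE, AG, BE, BF, BG, DE, DF, DG, EF, FG
  2-simplices (8): ABE, ABG, ADE, ADG, BEF, BFG, DEF, DFG

so the chain groups are C_0 ≅ Z^6, C_1 ≅ Z^12, C_2 ≅ Z^8.

The boundary map ∂_1: C_1 → C_0 maps an edge to its endpoints' difference, ∂[p,q] = q − p.
The 6×12 boundary matrix has rank 5 and Smith normal form diag(1,1,1,1,1).

The boundary map ∂_2: C_2 → C_1 sends each 2-simplex [p,q,r] to [q,r] − [p,r] + [p,q]. For instance
  ∂ABG = BG − AG + AB,
  ∂DFG = FG − DG + DF.
The 12×8 boundary matrix has rank 7 and Smith normal form diag(1,1,1,1,1,1,1).

From H_k ≅ ker(∂_k) / im(∂_{k+1}) we obtain:

  H_0: rank C_0 − rank ∂_1 = 6 − 5 = 1, and the invariant factors of ∂_1 are all 1, so H_0 = Z.
  H_1: rank ker ∂_1 − rank ∂_2 = (12 − 5) − 7 = 0, and the invariant factors of ∂_2 are all 1, so H_1 = 0.
  H_2: rank ker ∂_2 − rank ∂_3 = (8 − 7) − 0 = 1, and there is no ∂_3, so H_2 = Z.

As a check, the Euler characteristic is 6 − 12 + 8 = 2, which agrees with 1 − 0 + 1 = 2.
(K is a triangulation of the 2-sphere S^2.)

H_0 = Z,  H_1 = 0,  H_2 = Z.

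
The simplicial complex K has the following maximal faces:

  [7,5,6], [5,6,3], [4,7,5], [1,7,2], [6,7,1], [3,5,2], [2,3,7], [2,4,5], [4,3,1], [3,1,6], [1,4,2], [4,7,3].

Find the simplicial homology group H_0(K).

H_0 ≅ Z.

K has 7 vertices, 18 edges, 12 triangles.
rank ∂_0 = 0, rank ∂_1 = 6 ⇒ b_0 = 7 − 0 − 6 = 1; all invariant factors of ∂_1 are 1 so no torsion. So H_0 = Z.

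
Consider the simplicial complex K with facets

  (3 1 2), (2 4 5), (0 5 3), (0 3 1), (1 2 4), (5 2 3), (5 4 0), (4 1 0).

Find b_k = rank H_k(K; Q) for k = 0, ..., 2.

Take the total order 0 < 1 < 2 < 3 < 4 < 5 on the vertex set. Then K (dimension 2) consists of the simplices:

  0-simplices (6): [0], [1], [2], [3], [4], [5]
  1-simplices (12): [0,1], [0,3], [0,4], [0,5], [1,2], [1,3], [1,4], [2,3], [2,4], [2,5], [3,5], [4,5]
  2-simplices (8): [0,1,3], [0,1,4], [0,3,5], [0,4,5], [1,2,3], [1,2,4], [2,3,5], [2,4,5]

giving chain groups C_0 ≅ Z^6, C_1 ≅ Z^12, C_2 ≅ Z^8.

The boundary map ∂_1: C_1 → C_0 is given by ∂[p,q] = [q] − [p].
The resulting 6×12 matrix has rank 5, and its Smith normal form has invariant factors (1,1,1,1,1).

The boundary map ∂_2: C_2 → C_1 sends each 2-simplex [p,q,r] to [q,r] − [p,r] + [p,q]. For instance
  ∂[1,2,3] = [2,3] − [1,3] + [1,2],
  ∂[0,1,3] = [1,3] − [0,3] + [0,1].
This gives a 12×8 integer matrix of rank 7; reducing to Smith normal form yields diagonal entries (1,1,1,1,1,1,1).

Now H_k = ker ∂_k / im ∂_{k+1}, so:

  H_0: rank C_0 − rank ∂_1 = 6 − 5 = 1, and the invariant factors of ∂_1 are all 1, so H_0 ≅ Z.
  H_1: rank ker ∂_1 − rank ∂_2 = (12 − 5) − 7 = 0, and the invariant factors of ∂_2 are all 1, so H_1 ≅ 0.
  H_2: rank ker ∂_2 − rank ∂_3 = (8 − 7) − 0 = 1, and there is no ∂_3, so H_2 ≅ Z.

(K is a triangulation of the 2-sphere S^2.)

Hence the Betti numbers are b_0 = 1, b_1 = 0, b_2 = 1.

b_0 = 1, b_1 = 0, b_2 = 1.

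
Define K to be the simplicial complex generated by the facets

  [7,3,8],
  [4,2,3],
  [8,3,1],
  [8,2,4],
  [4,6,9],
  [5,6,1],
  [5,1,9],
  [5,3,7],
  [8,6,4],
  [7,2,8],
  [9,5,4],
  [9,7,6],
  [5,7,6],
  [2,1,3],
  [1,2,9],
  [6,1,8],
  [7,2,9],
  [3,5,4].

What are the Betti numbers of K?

b_0 = 1, b_1 = 1, b_2 = 0.

Fix the vertex order 1 < 2 < 3 < 4 < 5 < 6 < 7 < 8 < 9 and write every simplex with vertices in increasing order. Then dim K = 2 and the simplices of K are:

  0-simplices (9): [1], [2], [3], [4], [5], [6], [7], [8], [9]
  1-simplices (27): (27 of them)
  2-simplices (18): [1,2,3], [1,2,9], [1,3,8], [1,5,6], [1,5,9], [1,6,8], [2,3,4], [2,4,8], [2,7,8], [2,7,9], [3,4,5], [3,5,7], [3,7,8], [4,5,9], [4,6,8], [4,6,9], [5,6,7], [6,7,9]

Hence C_0 ≅ Z^9, C_1 ≅ Z^27, C_2 ≅ Z^18.

Boundary ∂_1: C_1 → C_0 is given by ∂[p,q] = [q] − [p].
The resulting 9×27 matrix has rank 8, and its Smith normal form has invariant factors (1,1,1,1,1,1,1,1).

Boundary ∂_2: C_2 → C_1 acts by ∂[p,q,r] = [q,r] − [p,r] + [p,q]. For instance
  ∂[2,7,8] = [7,8] − [2,8] + [2,7],
  ∂[3,5,7] = [5,7] − [3,7] + [3,5].
The resulting 27×18 matrix has rank 18, and its Smith normal form has invariant factors (1,1,1,1,1,1,1,1,1,1,1,1,1,1,1,1,1,2).

Computing H_k = (kernel of ∂_k) / (image of ∂_{k+1}):

  H_0: rank C_0 − rank ∂_1 = 9 − 8 = 1, and the invariant factors of ∂_1 are all 1, so H_0 = Z.
  H_1: rank ker ∂_1 − rank ∂_2 = (27 − 8) − 18 = 1, and ∂_2 has invariant factor 2 > 1, so H_1 = Z × Z/2.
  H_2: rank ker ∂_2 − rank ∂_3 = (18 − 18) − 0 = 0, and there is no ∂_3, so H_2 = 0.

As a check, the Euler characteristic is 9 − 27 + 18 = 0, which agrees with 1 − 1 + 0 = 0.

Hence the Betti numbers are b_0 = 1, b_1 = 1, b_2 = 0.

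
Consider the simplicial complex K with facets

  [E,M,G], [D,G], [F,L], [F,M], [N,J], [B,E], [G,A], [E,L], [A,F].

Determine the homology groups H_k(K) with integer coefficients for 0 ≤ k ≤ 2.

Fix the vertex order A < B < D < E < F < G < J < L < M < N and write every simplex with vertices in increasing order. Then dim K = 2 and the simplices of K are:

  0-simplices (10): A, B, D, E, F, G, J, L, M, N
  1-simplices (11): AF, AG, BE, DG, EG, EL, EM, FL, FM, GM, JN
  2-simplices (1): EGM

Hence C_0 ≅ Z^10, C_1 ≅ Z^11, C_2 ≅ Z^1.

Boundary ∂_1: C_1 → C_0 is given by ∂[p,q] = [q] − [p].
The resulting 10×11 matrix has rank 8, and its Smith normal form has invariant factors (1,1,1,1,1,1,1,1).

∂_2: C_2 → C_1 sends each 2-simplex [p,q,r] to [q,r] − [p,r] + [p,q]. For instance
  ∂EGM = GM − EM + EG.
The resulting 11×1 matrix has rank 1, and its Smith normal form has invariant factors (1).

Computing H_k = (kernel of ∂_k) / (image of ∂_{k+1}):

  H_0: rank C_0 − rank ∂_1 = 10 − 8 = 2, and the invariant factors of ∂_1 are all 1, so H_0 = Z^2.
  H_1: rank ker ∂_1 − rank ∂_2 = (11 − 8) − 1 = 2, and the invariant factors of ∂_2 are all 1, so H_1 = Z^2.
  H_2: rank ker ∂_2 − rank ∂_3 = (1 − 1) − 0 = 0, and there is no ∂_3, so H_2 = 0.

H_0 ≅ Z^2,  H_1 ≅ Z^2,  H_2 = 0.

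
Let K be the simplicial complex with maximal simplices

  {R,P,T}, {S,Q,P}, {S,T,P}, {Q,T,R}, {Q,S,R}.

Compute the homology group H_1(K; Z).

H_1 ≅ Z.

Take the total order P < Q < R < S < T on the vertex set. Then K (dimension 2) consists of the simplices:

  0-simplices (5): P, Q, R, S, T
  1-simplices (10): PQ, PR, PS, PT, QR, QS, QT, RS, RT, ST
  2-simplices (5): PQS, PRT, PST, QRS, QRT

giving chain groups C_0 ≅ Z^5, C_1 ≅ Z^10, C_2 ≅ Z^5.

The boundary map ∂_1: C_1 → C_0 maps an edge to its endpoints' difference, ∂[p,q] = q − p.
The resulting 5×10 matrix has rank 4, and its Smith normal form has invariant factors (1,1,1,1).

Boundary ∂_2: C_2 → C_1 maps a triangle to the signed sum of its edges. For instance
  ∂PST = ST − PT + PS,
  ∂QRT = RT − QT + QR.
As a 10×5 matrix over Z this has rank 5, with invariant factors (1,1,1,1,1).

Reading off H_k = ker ∂_k / im ∂_{k+1}:

  H_1: rank ker ∂_1 − rank ∂_2 = (10 − 4) − 5 = 1, and the invariant factors of ∂_2 are all 1, so H_1 = Z.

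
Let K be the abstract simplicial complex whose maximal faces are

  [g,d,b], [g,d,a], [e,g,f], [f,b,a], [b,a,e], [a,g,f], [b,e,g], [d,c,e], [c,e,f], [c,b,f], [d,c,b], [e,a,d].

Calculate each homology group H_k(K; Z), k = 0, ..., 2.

H_0 ≅ Z,  H_1 ≅ Z/2Z,  H_2 = 0.

We work with the vertex ordering a < b < c < d < e < f < g. The simplices of K, each written with vertices in increasing order, are:

  0-simplices (7): a, b, c, d, e, f, g
  1-simplices (18): ab, ad, ae, af, ag, bc, bd, be, bf, bg, cd, ce, cf, de, dg, ef, eg, fg
  2-simplices (12): abe, abf, ade, adg, afg, bcd, bcf, bdg, beg, cde, cef, efg

so the chain groups are C_0 ≅ Z^7, C_1 ≅ Z^18, C_2 ≅ Z^12.

∂_1: C_1 → C_0 maps an edge to its endpoints' difference, ∂[p,q] = q − p.
As a 7×18 matrix over Z this has rank 6, with invariant factors (1,1,1,1,1,1).

Boundary ∂_2: C_2 → C_1 maps a triangle to the signed sum of its edges. For instance
  ∂cde = de − ce + cd,
  ∂afg = fg − ag + af.
The 18×12 boundary matrix has rank 12 and Smith normal form diag(1,1,1,1,1,1,1,1,1,1,1,2).

Computing H_k = (kernel of ∂_k) / (image of ∂_{k+1}):

  H_0: rank C_0 − rank ∂_1 = 7 − 6 = 1, and the invariant factors of ∂_1 are all 1, so H_0 ≅ Z.
  H_1: rank ker ∂_1 − rank ∂_2 = (18 − 6) − 12 = 0, and ∂_2 has invariant factor 2 > 1, so H_1 ≅ Z/2Z.
  H_2: rank ker ∂_2 − rank ∂_3 = (12 − 12) − 0 = 0, and there is no ∂_3, so H_2 ≅ 0.

As a check, the Euler characteristic is 7 − 18 + 12 = 1, which agrees with 1 − 0 + 0 = 1.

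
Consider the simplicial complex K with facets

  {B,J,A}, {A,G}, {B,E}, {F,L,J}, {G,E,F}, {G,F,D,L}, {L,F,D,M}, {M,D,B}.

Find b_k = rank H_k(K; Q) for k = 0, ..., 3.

b_0 = 1, b_1 = 3, b_2 = 0, b_3 = 0.

We work with the vertex ordering A < B < D < E < F < G < J < L < M. The simplices of K, each written with vertices in increasing order, are:

  0-simplices (9): A, B, D, E, F, G, J, L, M
  1-simplices (20): AB, AG, AJ, BD, BE, BJ, BM, DF, DG, DL, DM, EF, EG, FG, FJ, FL, FM, GL, JL, LM
  2-simplices (11): ABJ, BDM, DFG, DFL, DFM, DGL, DLM, EFG, FGL, FJL, FLM
  3-simplices (2): DFGL, DFLM

so the chain groups are C_0 ≅ Z^9, C_1 ≅ Z^20, C_2 ≅ Z^11, C_3 ≅ Z^2.

The boundary map ∂_1: C_1 → C_0 sends each edge [p,q] (with p < q) to q − p.
As a 9×20 matrix over Z this has rank 8, with invariant factors (1,1,1,1,1,1,1,1).

∂_2: C_2 → C_1 maps a triangle to the signed sum of its edges. For instance
  ∂DFL = FL − DL + DF,
  ∂DFG = FG − DG + DF.
As a 20×11 matrix over Z this has rank 9, with invariant factors (1,1,1,1,1,1,1,1,1).

Boundary ∂_3: C_3 → C_2 sends each 3-simplex σ to the alternating sum Σ_i (−1)^i (σ with its i-th vertex removed). For instance
  ∂DFLM = FLM − DLM + DFM − DFL,
  ∂DFGL = FGL − DGL + DFL − DFG.
As a 11×2 matrix over Z this has rank 2, with invariant factors (1,1).

From H_k ≅ ker(∂_k) / im(∂_{k+1}) we obtain:

  H_0: rank C_0 − rank ∂_1 = 9 − 8 = 1, and the invariant factors of ∂_1 are all 1, so H_0 = Z.
  H_1: rank ker ∂_1 − rank ∂_2 = (20 − 8) − 9 = 3, and the invariant factors of ∂_2 are all 1, so H_1 = Z^3.
  H_2: rank ker ∂_2 − rank ∂_3 = (11 − 9) − 2 = 0, and the invariant factors of ∂_3 are all 1, so H_2 = 0.
  H_3: rank ker ∂_3 − rank ∂_4 = (2 − 2) − 0 = 0, and there is no ∂_4, so H_3 = 0.

Hence the Betti numbers are b_0 = 1, b_1 = 3, b_2 = 0, b_3 = 0.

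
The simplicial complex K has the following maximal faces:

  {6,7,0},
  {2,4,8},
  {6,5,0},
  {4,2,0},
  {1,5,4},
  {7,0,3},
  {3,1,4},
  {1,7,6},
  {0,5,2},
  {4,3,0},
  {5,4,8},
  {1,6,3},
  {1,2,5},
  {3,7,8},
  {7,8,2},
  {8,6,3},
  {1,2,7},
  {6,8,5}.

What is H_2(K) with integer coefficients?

K has 9 vertices, 27 edges, 18 triangles.
rank ∂_2 = 18, rank ∂_3 = 0 ⇒ b_2 = 18 − 18 − 0 = 0. So H_2 = 0.

H_2 = 0.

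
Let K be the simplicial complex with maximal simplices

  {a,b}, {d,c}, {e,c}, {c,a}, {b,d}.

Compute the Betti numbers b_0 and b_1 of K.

We work with the vertex ordering a < b < c < d < e. The simplices of K, each written with vertices in increasing order, are:

  0-simplices (5): a, b, c, d, e
  1-simplices (5): ab, ac, bd, cd, ce

so the chain groups are C_0 ≅ Z^5, C_1 ≅ Z^5.

∂_1: C_1 → C_0 sends each edge [p,q] (with p < q) to q − p.
As a 5×5 matrix over Z this has rank 4, with invariant factors (1,1,1,1).

Now H_k = ker ∂_k / im ∂_{k+1}, so:

  H_0: rank C_0 − rank ∂_1 = 5 − 4 = 1, and the invariant factors of ∂_1 are all 1, so H_0 ≅ Z.
  H_1: rank ker ∂_1 − rank ∂_2 = (5 − 4) − 0 = 1, and there is no ∂_2, so H_1 ≅ Z.

As a check, the Euler characteristic is 5 − 5 = 0, which agrees with 1 − 1 = 0.

Hence the Betti numbers are b_0 = 1, b_1 = 1.

b_0 = 1, b_1 = 1.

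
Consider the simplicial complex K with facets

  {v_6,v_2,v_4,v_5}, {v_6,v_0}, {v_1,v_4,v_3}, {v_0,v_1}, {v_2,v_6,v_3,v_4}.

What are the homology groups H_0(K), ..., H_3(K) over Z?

Order the vertices as v_0 < v_1 < v_2 < v_3 < v_4 < v_5 < v_6. Listing each simplex with vertices in this order, K has dimension 3 with simplices:

  0-simplices (7): [v_0], [v_1], [v_2], [v_3], [v_4], [v_5], [v_6]
  1-simplices (13): [v_0,v_1], [v_0,v_6], [v_1,v_3], [v_1,v_4], [v_2,v_3], [v_2,v_4], [v_2,v_5], [v_2,v_6], [v_3,v_4], [v_3,v_6], [v_4,v_5], [v_4,v_6], [v_5,v_6]
  2-simplices (8): [v_1,v_3,v_4], [v_2,v_3,v_4], [v_2,v_3,v_6], [v_2,v_4,v_5], [v_2,v_4,v_6], [v_2,v_5,v_6], [v_3,v_4,v_6], [v_4,v_5,v_6]
  3-simplices (2): [v_2,v_3,v_4,v_6], [v_2,v_4,v_5,v_6]

so the chain groups are C_0 ≅ Z^7, C_1 ≅ Z^13, C_2 ≅ Z^8, C_3 ≅ Z^2.

∂_1: C_1 → C_0 maps an edge to its endpoints' difference, ∂[p,q] = q − p. For instance
  ∂[v_3,v_4] = [v_4] − [v_3].
The resulting 7×13 matrix has rank 6, and its Smith normal form has invariant factors (1,1,1,1,1,1).

∂_2: C_2 → C_1 acts by ∂[p,q,r] = [q,r] − [p,r] + [p,q]. For instance
  ∂[v_2,v_3,v_6] = [v_3,v_6] − [v_2,v_6] + [v_2,v_3],
  ∂[v_1,v_3,v_4] = [v_3,v_4] − [v_1,v_4] + [v_1,v_3].
This gives a 13×8 integer matrix of rank 6; reducing to Smith normal form yields diagonal entries (1,1,1,1,1,1).

∂_3: C_3 → C_2 sends each 3-simplex σ to the alternating sum Σ_i (−1)^i (σ with its i-th vertex removed). For instance
  ∂[v_2,v_4,v_5,v_6] = [v_4,v_5,v_6] − [v_2,v_5,v_6] + [v_2,v_4,v_6] − [v_2,v_4,v_5],
  ∂[v_2,v_3,v_4,v_6] = [v_3,v_4,v_6] − [v_2,v_4,v_6] + [v_2,v_3,v_6] − [v_2,v_3,v_4].
As a 8×2 matrix over Z this has rank 2, with invariant factors (1,1).

From H_k ≅ ker(∂_k) / im(∂_{k+1}) we obtain:

  H_0: rank C_0 − rank ∂_1 = 7 − 6 = 1, and the invariant factors of ∂_1 are all 1, so H_0 = Z.
  H_1: rank ker ∂_1 − rank ∂_2 = (13 − 6) − 6 = 1, and the invariant factors of ∂_2 are all 1, so H_1 = Z.
  H_2: rank ker ∂_2 − rank ∂_3 = (8 − 6) − 2 = 0, and the invariant factors of ∂_3 are all 1, so H_2 = 0.
  H_3: rank ker ∂_3 − rank ∂_4 = (2 − 2) − 0 = 0, and there is no ∂_4, so H_3 = 0.

H_0 = Z,  H_1 = Z,  H_2 = 0,  H_3 = 0.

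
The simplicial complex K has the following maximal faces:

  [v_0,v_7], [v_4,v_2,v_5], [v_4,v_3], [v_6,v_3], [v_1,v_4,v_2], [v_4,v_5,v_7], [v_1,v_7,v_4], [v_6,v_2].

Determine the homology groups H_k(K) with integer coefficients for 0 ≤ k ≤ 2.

Order the vertices as v_0 < v_1 < v_2 < v_3 < v_4 < v_5 < v_6 < v_7. Listing each simplex with vertices in this order, K has dimension 2 with simplices:

  0-simplices (8): [v_0], [v_1], [v_2], [v_3], [v_4], [v_5], [v_6], [v_7]
  1-simplices (12): [v_0,v_7], [v_1,v_2], [v_1,v_4], [v_1,v_7], [v_2,v_4], [v_2,v_5], [v_2,v_6], [v_3,v_4], [v_3,v_6], [v_4,v_5], [v_4,v_7], [v_5,v_7]
  2-simplices (4): [v_1,v_2,v_4], [v_1,v_4,v_7], [v_2,v_4,v_5], [v_4,v_5,v_7]

so the chain groups are C_0 ≅ Z^8, C_1 ≅ Z^12, C_2 ≅ Z^4.

∂_1: C_1 → C_0 maps an edge to its endpoints' difference, ∂[p,q] = q − p.
The resulting 8×12 matrix has rank 7, and its Smith normal form has invariant factors (1,1,1,1,1,1,1).

Boundary ∂_2: C_2 → C_1 acts by ∂[p,q,r] = [q,r] − [p,r] + [p,q]. For instance
  ∂[v_1,v_2,v_4] = [v_2,v_4] − [v_1,v_4] + [v_1,v_2],
  ∂[v_1,v_4,v_7] = [v_4,v_7] − [v_1,v_7] + [v_1,v_4].
The resulting 12×4 matrix has rank 4, and its Smith normal form has invariant factors (1,1,1,1).

Computing H_k = (kernel of ∂_k) / (image of ∂_{k+1}):

  H_0: rank C_0 − rank ∂_1 = 8 − 7 = 1, and the invariant factors of ∂_1 are all 1, so H_0 = Z.
  H_1: rank ker ∂_1 − rank ∂_2 = (12 − 7) − 4 = 1, and the invariant factors of ∂_2 are all 1, so H_1 = Z.
  H_2: rank ker ∂_2 − rank ∂_3 = (4 − 4) − 0 = 0, and there is no ∂_3, so H_2 = 0.

As a check, the Euler characteristic is 8 − 12 + 4 = 0, which agrees with 1 − 1 + 0 = 0.

H_0 = Z,  H_1 = Z,  H_2 = 0.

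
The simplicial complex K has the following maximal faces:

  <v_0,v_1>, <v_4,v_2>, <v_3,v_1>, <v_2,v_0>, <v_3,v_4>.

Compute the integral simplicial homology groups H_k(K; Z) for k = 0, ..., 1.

H_0 = Z,  H_1 = Z.

Take the total order v_0 < v_1 < v_2 < v_3 < v_4 on the vertex set. Then K (dimension 1) consists of the simplices:

  0-simplices (5): [v_0], [v_1], [v_2], [v_3], [v_4]
  1-simplices (5): [v_0,v_1], [v_0,v_2], [v_1,v_3], [v_2,v_4], [v_3,v_4]

so the chain groups are C_0 ≅ Z^5, C_1 ≅ Z^5.

∂_1: C_1 → C_0 sends each edge [p,q] (with p < q) to q − p.
As a 5×5 matrix over Z this has rank 4, with invariant factors (1,1,1,1).

Reading off H_k = ker ∂_k / im ∂_{k+1}:

  H_0: rank C_0 − rank ∂_1 = 5 − 4 = 1, and the invariant factors of ∂_1 are all 1, so H_0 = Z.
  H_1: rank ker ∂_1 − rank ∂_2 = (5 − 4) − 0 = 1, and there is no ∂_2, so H_1 = Z.

As a check, the Euler characteristic is 5 − 5 = 0, which agrees with 1 − 1 = 0.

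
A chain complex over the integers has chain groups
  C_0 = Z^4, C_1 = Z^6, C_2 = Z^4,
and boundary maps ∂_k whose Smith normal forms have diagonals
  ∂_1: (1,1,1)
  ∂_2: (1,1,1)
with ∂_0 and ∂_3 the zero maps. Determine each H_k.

H_0: b_0 = 4 − 0 − 3 = 1; torsion from ∂_1 factors > 1: none. So H_0 ≅ Z.
H_1: b_1 = 6 − 3 − 3 = 0; torsion from ∂_2 factors > 1: none. So H_1 ≅ 0.
H_2: b_2 = 4 − 3 − 0 = 1; torsion from ∂_3 factors > 1: none. So H_2 ≅ Z.

H_0 ≅ Z,  H_1 = 0,  H_2 ≅ Z.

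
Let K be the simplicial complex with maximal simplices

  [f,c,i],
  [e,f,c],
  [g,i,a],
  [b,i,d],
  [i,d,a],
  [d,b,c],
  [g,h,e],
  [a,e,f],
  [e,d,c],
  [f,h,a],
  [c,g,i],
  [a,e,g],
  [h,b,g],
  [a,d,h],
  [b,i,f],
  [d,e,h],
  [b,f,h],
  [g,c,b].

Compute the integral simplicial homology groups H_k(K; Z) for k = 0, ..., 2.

Take the total order a < b < c < d < e < f < g < h < i on the vertex set. Then K (dimension 2) consists of the simplices:

  0-simplices (9): a, b, c, d, e, f, g, h, i
  1-simplices (27): ad, ae, af, ag, ah, ai, bc, bd, bf, bg, bh, bi, cd, ce, cf, cg, ci, de, dh, di, ef, eg, eh, fh, fi, gh, gi
  2-simplices (18): adh, adi, aef, aeg, afh, agi, bcd, bcg, bdi, bfh, bfi, bgh, cde, cef, cfi, cgi, deh, egh

so the chain groups are C_0 ≅ Z^9, C_1 ≅ Z^27, C_2 ≅ Z^18.

∂_1: C_1 → C_0 maps an edge to its endpoints' difference, ∂[p,q] = q − p.
The resulting 9×27 matrix has rank 8, and its Smith normal form has invariant factors (1,1,1,1,1,1,1,1).

∂_2: C_2 → C_1 acts by ∂[p,q,r] = [q,r] − [p,r] + [p,q]. For instance
  ∂deh = eh − dh + de,
  ∂aeg = eg − ag + ae.
As a 27×18 matrix over Z this has rank 18, with invariant factors (1,1,1,1,1,1,1,1,1,1,1,1,1,1,1,1,1,2).

From H_k ≅ ker(∂_k) / im(∂_{k+1}) we obtain:

  H_0: rank C_0 − rank ∂_1 = 9 − 8 = 1, and the invariant factors of ∂_1 are all 1, so H_0 = Z.
  H_1: rank ker ∂_1 − rank ∂_2 = (27 − 8) − 18 = 1, and ∂_2 has invariant factor 2 > 1, so H_1 = Z ⊕ Z/2.
  H_2: rank ker ∂_2 − rank ∂_3 = (18 − 18) − 0 = 0, and there is no ∂_3, so H_2 = 0.

As a check, the Euler characteristic is 9 − 27 + 18 = 0, which agrees with 1 − 1 + 0 = 0.

H_0 ≅ Z,  H_1 ≅ Z ⊕ Z/2,  H_2 = 0.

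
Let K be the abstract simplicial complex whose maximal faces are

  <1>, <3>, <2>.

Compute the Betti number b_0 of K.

We work with the vertex ordering 1 < 2 < 3. The simplices of K, each written with vertices in increasing order, are:

  0-simplices (3): [1], [2], [3]

Hence C_0 ≅ Z^3.

From H_k ≅ ker(∂_k) / im(∂_{k+1}) we obtain:

  H_0: rank C_0 − rank ∂_1 = 3 − 0 = 3, and there is no ∂_1, so H_0 ≅ Z^3.

(K is a triangulation of a set of 3 points.)

Hence the Betti numbers are b_0 = 3.

b_0 = 3.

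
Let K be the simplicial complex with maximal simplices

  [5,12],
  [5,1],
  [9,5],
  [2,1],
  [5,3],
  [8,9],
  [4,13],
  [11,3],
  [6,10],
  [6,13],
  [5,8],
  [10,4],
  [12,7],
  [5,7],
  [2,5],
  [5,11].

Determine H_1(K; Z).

H_1 ≅ Z^5.

We work with the vertex ordering 1 < 2 < 3 < 4 < 5 < 6 < 7 < 8 < 9 < 10 < 11 < 12 < 13. The simplices of K, each written with vertices in increasing order, are:

  0-simplices (13): [1], [2], [3], [4], [5], [6], [7], [8], [9], [10], [11], [12], [13]
  1-simplices (16): [1,2], [1,5], [2,5], [3,5], [3,11], [4,10], [4,13], [5,7], [5,8], [5,9], [5,11], [5,12], [6,10], [6,13], [7,12], [8,9]

Hence C_0 ≅ Z^13, C_1 ≅ Z^16.

Boundary ∂_1: C_1 → C_0 is given by ∂[p,q] = [q] − [p].
The resulting 13×16 matrix has rank 11, and its Smith normal form has invariant factors (1,1,1,1,1,1,1,1,1,1,1).

From H_k ≅ ker(∂_k) / im(∂_{k+1}) we obtain:

  H_1: rank ker ∂_1 − rank ∂_2 = (16 − 11) − 0 = 5, and there is no ∂_2, so H_1 ≅ Z^5.

(K is a triangulation of the disjoint union of a wedge of 4 circles and the circle S^1.)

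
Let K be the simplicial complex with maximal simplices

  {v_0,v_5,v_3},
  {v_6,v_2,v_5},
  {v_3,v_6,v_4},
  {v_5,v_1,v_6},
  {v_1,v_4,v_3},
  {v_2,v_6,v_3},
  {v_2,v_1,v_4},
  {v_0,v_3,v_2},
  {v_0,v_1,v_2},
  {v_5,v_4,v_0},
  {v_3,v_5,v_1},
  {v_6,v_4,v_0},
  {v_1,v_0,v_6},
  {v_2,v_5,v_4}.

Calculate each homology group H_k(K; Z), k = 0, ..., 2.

We work with the vertex ordering v_0 < v_1 < v_2 < v_3 < v_4 < v_5 < v_6. The simplices of K, each written with vertices in increasing order, are:

  0-simplices (7): [v_0], [v_1], [v_2], [v_3], [v_4], [v_5], [v_6]
  1-simplices (21): (21 of them)
  2-simplices (14): (14 of them)

so the chain groups are C_0 ≅ Z^7, C_1 ≅ Z^21, C_2 ≅ Z^14.

The boundary map ∂_1: C_1 → C_0 is given by ∂[p,q] = [q] − [p].
The 7×21 boundary matrix has rank 6 and Smith normal form diag(1,1,1,1,1,1).

The boundary map ∂_2: C_2 → C_1 sends each 2-simplex [p,q,r] to [q,r] − [p,r] + [p,q]. For instance
  ∂[v_2,v_5,v_6] = [v_5,v_6] − [v_2,v_6] + [v_2,v_5],
  ∂[v_2,v_3,v_6] = [v_3,v_6] − [v_2,v_6] + [v_2,v_3].
This gives a 21×14 integer matrix of rank 13; reducing to Smith normal form yields diagonal entries (1,1,1,1,1,1,1,1,1,1,1,1,1).

Reading off H_k = ker ∂_k / im ∂_{k+1}:

  H_0: rank C_0 − rank ∂_1 = 7 − 6 = 1, and the invariant factors of ∂_1 are all 1, so H_0 = Z.
  H_1: rank ker ∂_1 − rank ∂_2 = (21 − 6) − 13 = 2, and the invariant factors of ∂_2 are all 1, so H_1 = Z^2.
  H_2: rank ker ∂_2 − rank ∂_3 = (14 − 13) − 0 = 1, and there is no ∂_3, so H_2 = Z.

H_0 ≅ Z,  H_1 ≅ Z^2,  H_2 ≅ Z.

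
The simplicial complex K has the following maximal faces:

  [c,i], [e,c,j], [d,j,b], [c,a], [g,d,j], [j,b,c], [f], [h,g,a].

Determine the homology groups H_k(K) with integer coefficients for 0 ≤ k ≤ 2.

We work with the vertex ordering a < b < c < d < e < f < g < h < i < j. The simplices of K, each written with vertices in increasing order, are:

  0-simplices (10): a, b, c, d, e, f, g, h, i, j
  1-simplices (14): ac, ag, ah, bc, bd, bj, ce, ci, cj, dg, dj, ej, gh, gj
  2-simplices (5): agh, bcj, bdj, cej, dgj

giving chain groups C_0 ≅ Z^10, C_1 ≅ Z^14, C_2 ≅ Z^5.

∂_1: C_1 → C_0 maps an edge to its endpoints' difference, ∂[p,q] = q − p. For instance
  ∂gj = j − g.
This gives a 10×14 integer matrix of rank 8; reducing to Smith normal form yields diagonal entries (1,1,1,1,1,1,1,1).

Boundary ∂_2: C_2 → C_1 maps a triangle to the signed sum of its edges. For instance
  ∂dgj = gj − dj + dg,
  ∂cej = ej − cj + ce.
The resulting 14×5 matrix has rank 5, and its Smith normal form has invariant factors (1,1,1,1,1).

Reading off H_k = ker ∂_k / im ∂_{k+1}:

  H_0: rank C_0 − rank ∂_1 = 10 − 8 = 2, and the invariant factors of ∂_1 are all 1, so H_0 = Z^2.
  H_1: rank ker ∂_1 − rank ∂_2 = (14 − 8) − 5 = 1, and the invariant factors of ∂_2 are all 1, so H_1 = Z.
  H_2: rank ker ∂_2 − rank ∂_3 = (5 − 5) − 0 = 0, and there is no ∂_3, so H_2 = 0.

H_0 ≅ Z^2,  H_1 ≅ Z,  H_2 = 0.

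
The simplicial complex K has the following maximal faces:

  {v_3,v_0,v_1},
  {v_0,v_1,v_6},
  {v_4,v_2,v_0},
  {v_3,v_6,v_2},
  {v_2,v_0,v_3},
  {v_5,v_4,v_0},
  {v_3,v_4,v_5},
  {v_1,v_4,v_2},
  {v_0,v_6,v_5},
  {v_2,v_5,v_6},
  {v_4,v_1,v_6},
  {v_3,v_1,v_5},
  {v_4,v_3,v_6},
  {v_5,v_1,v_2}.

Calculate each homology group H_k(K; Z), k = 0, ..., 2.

Order the vertices as v_0 < v_1 < v_2 < v_3 < v_4 < v_5 < v_6. Listing each simplex with vertices in this order, K has dimension 2 with simplices:

  0-simplices (7): [v_0], [v_1], [v_2], [v_3], [v_4], [v_5], [v_6]
  1-simplices (21): (21 of them)
  2-simplices (14): (14 of them)

Hence C_0 ≅ Z^7, C_1 ≅ Z^21, C_2 ≅ Z^14.

The boundary map ∂_1: C_1 → C_0 is given by ∂[p,q] = [q] − [p]. For instance
  ∂[v_2,v_4] = [v_4] − [v_2].
This gives a 7×21 integer matrix of rank 6; reducing to Smith normal form yields diagonal entries (1,1,1,1,1,1).

The boundary map ∂_2: C_2 → C_1 maps a triangle to the signed sum of its edges. For instance
  ∂[v_1,v_3,v_5] = [v_3,v_5] − [v_1,v_5] + [v_1,v_3],
  ∂[v_0,v_5,v_6] = [v_5,v_6] − [v_0,v_6] + [v_0,v_5].
As a 21×14 matrix over Z this has rank 13, with invariant factors (1,1,1,1,1,1,1,1,1,1,1,1,1).

From H_k ≅ ker(∂_k) / im(∂_{k+1}) we obtain:

  H_0: rank C_0 − rank ∂_1 = 7 − 6 = 1, and the invariant factors of ∂_1 are all 1, so H_0 = Z.
  H_1: rank ker ∂_1 − rank ∂_2 = (21 − 6) − 13 = 2, and the invariant factors of ∂_2 are all 1, so H_1 = Z^2.
  H_2: rank ker ∂_2 − rank ∂_3 = (14 − 13) − 0 = 1, and there is no ∂_3, so H_2 = Z.

H_0 = Z,  H_1 = Z^2,  H_2 = Z.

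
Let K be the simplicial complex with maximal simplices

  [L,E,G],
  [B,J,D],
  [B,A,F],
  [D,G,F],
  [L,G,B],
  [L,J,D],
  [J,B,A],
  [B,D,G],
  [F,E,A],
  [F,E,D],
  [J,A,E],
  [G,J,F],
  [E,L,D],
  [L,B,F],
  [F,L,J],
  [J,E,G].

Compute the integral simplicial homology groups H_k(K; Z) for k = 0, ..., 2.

K has 8 vertices, 24 edges, 16 triangles.
rank ∂_0 = 0, rank ∂_1 = 7 ⇒ b_0 = 8 − 0 − 7 = 1; all invariant factors of ∂_1 are 1 so no torsion. So H_0 ≅ Z.
rank ∂_1 = 7, rank ∂_2 = 15 ⇒ b_1 = 24 − 7 − 15 = 2; all invariant factors of ∂_2 are 1 so no torsion. So H_1 ≅ Z^2.
rank ∂_2 = 15, rank ∂_3 = 0 ⇒ b_2 = 16 − 15 − 0 = 1. So H_2 ≅ Z.

H_0 ≅ Z,  H_1 ≅ Z^2,  H_2 ≅ Z.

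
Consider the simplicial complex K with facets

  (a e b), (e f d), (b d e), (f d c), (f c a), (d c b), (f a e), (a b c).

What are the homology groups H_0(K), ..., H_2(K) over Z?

H_0 ≅ Z,  H_1 = 0,  H_2 ≅ Z.

Fix the vertex order a < b < c < d < e < f and write every simplex with vertices in increasing order. Then dim K = 2 and the simplices of K are:

  0-simplices (6): a, b, c, d, e, f
  1-simplices (12): ab, ac, ae, af, bc, bd, be, cd, cf, de, df, ef
  2-simplices (8): abc, abe, acf, aef, bcd, bde, cdf, def

so the chain groups are C_0 ≅ Z^6, C_1 ≅ Z^12, C_2 ≅ Z^8.

Boundary ∂_1: C_1 → C_0 maps an edge to its endpoints' difference, ∂[p,q] = q − p. For instance
  ∂bc = c − b.
As a 6×12 matrix over Z this has rank 5, with invariant factors (1,1,1,1,1).

The boundary map ∂_2: C_2 → C_1 acts by ∂[p,q,r] = [q,r] − [p,r] + [p,q]. For instance
  ∂bde = de − be + bd,
  ∂aef = ef − af + ae.
This gives a 12×8 integer matrix of rank 7; reducing to Smith normal form yields diagonal entries (1,1,1,1,1,1,1).

From H_k ≅ ker(∂_k) / im(∂_{k+1}) we obtain:

  H_0: rank C_0 − rank ∂_1 = 6 − 5 = 1, and the invariant factors of ∂_1 are all 1, so H_0 ≅ Z.
  H_1: rank ker ∂_1 − rank ∂_2 = (12 − 5) − 7 = 0, and the invariant factors of ∂_2 are all 1, so H_1 ≅ 0.
  H_2: rank ker ∂_2 − rank ∂_3 = (8 − 7) − 0 = 1, and there is no ∂_3, so H_2 ≅ Z.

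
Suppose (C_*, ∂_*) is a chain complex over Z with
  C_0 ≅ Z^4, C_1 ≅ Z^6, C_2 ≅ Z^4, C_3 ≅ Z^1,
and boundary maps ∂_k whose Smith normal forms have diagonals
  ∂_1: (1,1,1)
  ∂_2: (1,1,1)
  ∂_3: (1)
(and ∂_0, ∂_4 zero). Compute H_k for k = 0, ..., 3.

H_0: b_0 = 4 − 0 − 3 = 1; torsion from ∂_1 factors > 1: none. So H_0 = Z.
H_1: b_1 = 6 − 3 − 3 = 0; torsion from ∂_2 factors > 1: none. So H_1 = 0.
H_2: b_2 = 4 − 3 − 1 = 0; torsion from ∂_3 factors > 1: none. So H_2 = 0.
H_3: b_3 = 1 − 1 − 0 = 0; torsion from ∂_4 factors > 1: none. So H_3 = 0.

H_0 = Z,  H_1 = 0,  H_2 = 0,  H_3 = 0.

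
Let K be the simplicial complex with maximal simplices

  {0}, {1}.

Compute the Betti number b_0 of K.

We work with the vertex ordering 0 < 1. The simplices of K, each written with vertices in increasing order, are:

  0-simplices (2): [0], [1]

giving chain groups C_0 ≅ Z^2.

Reading off H_k = ker ∂_k / im ∂_{k+1}:

  H_0: rank C_0 − rank ∂_1 = 2 − 0 = 2, and there is no ∂_1, so H_0 = Z^2.

Hence the Betti numbers are b_0 = 2.

b_0 = 2.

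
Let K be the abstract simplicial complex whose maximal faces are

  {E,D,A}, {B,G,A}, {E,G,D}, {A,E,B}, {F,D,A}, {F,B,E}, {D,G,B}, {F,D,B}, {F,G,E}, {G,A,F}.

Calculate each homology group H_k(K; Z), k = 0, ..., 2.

Take the total order A < B < D < E < F < G on the vertex set. Then K (dimension 2) consists of the simplices:

  0-simplices (6): A, B, D, E, F, G
  1-simplices (15): AB, AD, AE, AF, AG, BD, BE, BF, BG, DE, DF, DG, EF, EG, FG
  2-simplices (10): ABE, ABG, ADE, ADF, AFG, BDF, BDG, BEF, DEG, EFG

Hence C_0 ≅ Z^6, C_1 ≅ Z^15, C_2 ≅ Z^10.

∂_1: C_1 → C_0 maps an edge to its endpoints' difference, ∂[p,q] = q − p.
The 6×15 boundary matrix has rank 5 and Smith normal form diag(1,1,1,1,1).

Boundary ∂_2: C_2 → C_1 acts by ∂[p,q,r] = [q,r] − [p,r] + [p,q]. For instance
  ∂BDG = DG − BG + BD,
  ∂ADE = DE − AE + AD.
The 15×10 boundary matrix has rank 10 and Smith normal form diag(1,1,1,1,1,1,1,1,1,2).

Reading off H_k = ker ∂_k / im ∂_{k+1}:

  H_0: rank C_0 − rank ∂_1 = 6 − 5 = 1, and the invariant factors of ∂_1 are all 1, so H_0 = Z.
  H_1: rank ker ∂_1 − rank ∂_2 = (15 − 5) − 10 = 0, and ∂_2 has invariant factor 2 > 1, so H_1 = Z/2Z.
  H_2: rank ker ∂_2 − rank ∂_3 = (10 − 10) − 0 = 0, and there is no ∂_3, so H_2 = 0.

(K is a triangulation of the real projective plane RP^2.)

H_0 ≅ Z,  H_1 ≅ Z/2Z,  H_2 = 0.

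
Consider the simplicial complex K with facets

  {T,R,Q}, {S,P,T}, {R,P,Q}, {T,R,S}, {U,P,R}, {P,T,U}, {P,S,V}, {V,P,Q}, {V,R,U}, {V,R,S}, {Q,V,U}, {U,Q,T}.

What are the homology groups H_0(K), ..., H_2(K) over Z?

We work with the vertex ordering P < Q < R < S < T < U < V. The simplices of K, each written with vertices in increasing order, are:

  0-simplices (7): P, Q, R, S, T, U, V
  1-simplices (18): PQ, PR, PS, PT, PU, PV, QR, QT, QU, QV, RS, RT, RU, RV, ST, SV, TU, UV
  2-simplices (12): PQR, PQV, PRU, PST, PSV, PTU, QRT, QTU, QUV, RST, RSV, RUV

giving chain groups C_0 ≅ Z^7, C_1 ≅ Z^18, C_2 ≅ Z^12.

The boundary map ∂_1: C_1 → C_0 maps an edge to its endpoints' difference, ∂[p,q] = q − p. For instance
  ∂RT = T − R.
This gives a 7×18 integer matrix of rank 6; reducing to Smith normal form yields diagonal entries (1,1,1,1,1,1).

The boundary map ∂_2: C_2 → C_1 sends each 2-simplex [p,q,r] to [q,r] − [p,r] + [p,q]. For instance
  ∂RST = ST − RT + RS,
  ∂QTU = TU − QU + QT.
As a 18×12 matrix over Z this has rank 12, with invariant factors (1,1,1,1,1,1,1,1,1,1,1,2).

Reading off H_k = ker ∂_k / im ∂_{k+1}:

  H_0: rank C_0 − rank ∂_1 = 7 − 6 = 1, and the invariant factors of ∂_1 are all 1, so H_0 = Z.
  H_1: rank ker ∂_1 − rank ∂_2 = (18 − 6) − 12 = 0, and ∂_2 has invariant factor 2 > 1, so H_1 = Z/2Z.
  H_2: rank ker ∂_2 − rank ∂_3 = (12 − 12) − 0 = 0, and there is no ∂_3, so H_2 = 0.

H_0 ≅ Z,  H_1 ≅ Z/2Z,  H_2 = 0.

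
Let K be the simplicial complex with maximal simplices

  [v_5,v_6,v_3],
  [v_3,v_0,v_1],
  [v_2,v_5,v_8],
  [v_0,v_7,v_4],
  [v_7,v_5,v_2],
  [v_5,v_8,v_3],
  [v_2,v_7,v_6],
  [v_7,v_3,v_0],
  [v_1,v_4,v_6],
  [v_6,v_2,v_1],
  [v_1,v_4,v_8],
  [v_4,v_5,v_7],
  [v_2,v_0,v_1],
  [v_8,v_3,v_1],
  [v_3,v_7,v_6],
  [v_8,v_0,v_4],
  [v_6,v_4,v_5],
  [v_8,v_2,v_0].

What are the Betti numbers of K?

b_0 = 1, b_1 = 1, b_2 = 0.

K has 9 vertices, 27 edges, 18 triangles.
rank ∂_0 = 0, rank ∂_1 = 8 ⇒ b_0 = 9 − 0 − 8 = 1; all invariant factors of ∂_1 are 1 so no torsion. So H_0 ≅ Z.
rank ∂_1 = 8, rank ∂_2 = 18 ⇒ b_1 = 27 − 8 − 18 = 1; ∂_2 has invariant factor(s) [2] giving torsion. So H_1 ≅ Z ⊕ Z/2Z.
rank ∂_2 = 18, rank ∂_3 = 0 ⇒ b_2 = 18 − 18 − 0 = 0. So H_2 ≅ 0.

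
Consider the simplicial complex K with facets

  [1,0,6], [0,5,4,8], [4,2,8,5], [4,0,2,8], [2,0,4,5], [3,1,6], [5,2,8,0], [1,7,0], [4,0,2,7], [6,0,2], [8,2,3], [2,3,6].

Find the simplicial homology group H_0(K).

H_0 ≅ Z.

Fix the vertex order 0 < 1 < 2 < 3 < 4 < 5 < 6 < 7 < 8 and write every simplex with vertices in increasing order. Then dim K = 3 and the simplices of K are:

  0-simplices (9): [0], [1], [2], [3], [4], [5], [6], [7], [8]
  1-simplices (22): [0,1], [0,2], [0,4], [0,5], [0,6], [0,7], [0,8], [1,3], [1,6], [1,7], [2,3], [2,4], [2,5], [2,6], [2,7], [2,8], [3,6], [3,8], [4,5], [4,7], [4,8], [5,8]
  2-simplices (19): (19 of them)
  3-simplices (6): [0,2,4,5], [0,2,4,7], [0,2,4,8], [0,2,5,8], [0,4,5,8], [2,4,5,8]

so the chain groups are C_0 ≅ Z^9, C_1 ≅ Z^22, C_2 ≅ Z^19, C_3 ≅ Z^6.

The boundary map ∂_1: C_1 → C_0 is given by ∂[p,q] = [q] − [p]. For instance
  ∂[3,6] = [6] − [3].
As a 9×22 matrix over Z this has rank 8, with invariant factors (1,1,1,1,1,1,1,1).

Boundary ∂_2: C_2 → C_1 acts by ∂[p,q,r] = [q,r] − [p,r] + [p,q]. For instance
  ∂[0,4,5] = [4,5] − [0,5] + [0,4],
  ∂[0,5,8] = [5,8] − [0,8] + [0,5].
As a 22×19 matrix over Z this has rank 14, with invariant factors (1,1,1,1,1,1,1,1,1,1,1,1,1,1).

∂_3: C_3 → C_2 sends each 3-simplex σ to the alternating sum Σ_i (−1)^i (σ with its i-th vertex removed). For instance
  ∂[0,2,4,5] = [2,4,5] − [0,4,5] + [0,2,5] − [0,2,4],
  ∂[2,4,5,8] = [4,5,8] − [2,5,8] + [2,4,8] − [2,4,5].
As a 19×6 matrix over Z this has rank 5, with invariant factors (1,1,1,1,1).

Now H_k = ker ∂_k / im ∂_{k+1}, so:

  H_0: rank C_0 − rank ∂_1 = 9 − 8 = 1, and the invariant factors of ∂_1 are all 1, so H_0 = Z.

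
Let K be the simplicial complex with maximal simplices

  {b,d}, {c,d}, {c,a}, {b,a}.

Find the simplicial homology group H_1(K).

H_1 = Z.

Order the vertices as a < b < c < d. Listing each simplex with vertices in this order, K has dimension 1 with simplices:

  0-simplices (4): a, b, c, d
  1-simplices (4): ab, ac, bd, cd

so the chain groups are C_0 ≅ Z^4, C_1 ≅ Z^4.

∂_1: C_1 → C_0 maps an edge to its endpoints' difference, ∂[p,q] = q − p.
The resulting 4×4 matrix has rank 3, and its Smith normal form has invariant factors (1,1,1).

Reading off H_k = ker ∂_k / im ∂_{k+1}:

  H_1: rank ker ∂_1 − rank ∂_2 = (4 − 3) − 0 = 1, and there is no ∂_2, so H_1 = Z.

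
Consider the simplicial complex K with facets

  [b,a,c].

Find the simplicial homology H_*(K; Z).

Fix the vertex order a < b < c and write every simplex with vertices in increasing order. Then dim K = 2 and the simplices of K are:

  0-simplices (3): a, b, c
  1-simplices (3): ab, ac, bc
  2-simplices (1): abc

giving chain groups C_0 ≅ Z^3, C_1 ≅ Z^3, C_2 ≅ Z^1.

The boundary map ∂_1: C_1 → C_0 is given by ∂[p,q] = [q] − [p]. For instance
  ∂ac = c − a.
This gives a 3×3 integer matrix of rank 2; reducing to Smith normal form yields diagonal entries (1,1).

∂_2: C_2 → C_1 acts by ∂[p,q,r] = [q,r] − [p,r] + [p,q]. For instance
  ∂abc = bc − ac + ab.
This gives a 3×1 integer matrix of rank 1; reducing to Smith normal form yields diagonal entries (1).

Computing H_k = (kernel of ∂_k) / (image of ∂_{k+1}):

  H_0: rank C_0 − rank ∂_1 = 3 − 2 = 1, and the invariant factors of ∂_1 are all 1, so H_0 = Z.
  H_1: rank ker ∂_1 − rank ∂_2 = (3 − 2) − 1 = 0, and the invariant factors of ∂_2 are all 1, so H_1 = 0.
  H_2: rank ker ∂_2 − rank ∂_3 = (1 − 1) − 0 = 0, and there is no ∂_3, so H_2 = 0.

As a check, the Euler characteristic is 3 − 3 + 1 = 1, which agrees with 1 − 0 + 0 = 1.
(K is a triangulation of the 2-simplex.)

H_0 = Z,  H_1 = 0,  H_2 = 0.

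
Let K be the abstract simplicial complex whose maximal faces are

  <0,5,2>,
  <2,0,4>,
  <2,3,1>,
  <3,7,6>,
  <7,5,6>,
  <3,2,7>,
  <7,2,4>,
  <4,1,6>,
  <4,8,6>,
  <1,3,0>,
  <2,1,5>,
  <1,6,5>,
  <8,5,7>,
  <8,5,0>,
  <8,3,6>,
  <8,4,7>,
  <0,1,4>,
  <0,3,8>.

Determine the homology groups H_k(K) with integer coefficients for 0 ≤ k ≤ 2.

H_0 = Z,  H_1 = Z ⊕ Z/2,  H_2 = 0.

Fix the vertex order 0 < 1 < 2 < 3 < 4 < 5 < 6 < 7 < 8 and write every simplex with vertices in increasing order. Then dim K = 2 and the simplices of K are:

  0-simplices (9): [0], [1], [2], [3], [4], [5], [6], [7], [8]
  1-simplices (27): (27 of them)
  2-simplices (18): [0,1,3], [0,1,4], [0,2,4], [0,2,5], [0,3,8], [0,5,8], [1,2,3], [1,2,5], [1,4,6], [1,5,6], [2,3,7], [2,4,7], [3,6,7], [3,6,8], [4,6,8], [4,7,8], [5,6,7], [5,7,8]

Hence C_0 ≅ Z^9, C_1 ≅ Z^27, C_2 ≅ Z^18.

The boundary map ∂_1: C_1 → C_0 is given by ∂[p,q] = [q] − [p]. For instance
  ∂[2,4] = [4] − [2].
The 9×27 boundary matrix has rank 8 and Smith normal form diag(1,1,1,1,1,1,1,1).

The boundary map ∂_2: C_2 → C_1 sends each 2-simplex [p,q,r] to [q,r] − [p,r] + [p,q]. For instance
  ∂[0,5,8] = [5,8] − [0,8] + [0,5],
  ∂[4,6,8] = [6,8] − [4,8] + [4,6].
The resulting 27×18 matrix has rank 18, and its Smith normal form has invariant factors (1,1,1,1,1,1,1,1,1,1,1,1,1,1,1,1,1,2).

Computing H_k = (kernel of ∂_k) / (image of ∂_{k+1}):

  H_0: rank C_0 − rank ∂_1 = 9 − 8 = 1, and the invariant factors of ∂_1 are all 1, so H_0 ≅ Z.
  H_1: rank ker ∂_1 − rank ∂_2 = (27 − 8) − 18 = 1, and ∂_2 has invariant factor 2 > 1, so H_1 ≅ Z ⊕ Z/2.
  H_2: rank ker ∂_2 − rank ∂_3 = (18 − 18) − 0 = 0, and there is no ∂_3, so H_2 ≅ 0.

As a check, the Euler characteristic is 9 − 27 + 18 = 0, which agrees with 1 − 1 + 0 = 0.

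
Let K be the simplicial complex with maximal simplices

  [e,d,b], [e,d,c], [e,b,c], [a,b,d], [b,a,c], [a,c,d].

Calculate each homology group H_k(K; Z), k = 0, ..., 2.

H_0 = Z,  H_1 = 0,  H_2 = Z.

Take the total order a < b < c < d < e on the vertex set. Then K (dimension 2) consists of the simplices:

  0-simplices (5): a, b, c, d, e
  1-simplices (9): ab, ac, ad, bc, bd, be, cd, ce, de
  2-simplices (6): abc, abd, acd, bce, bde, cde

giving chain groups C_0 ≅ Z^5, C_1 ≅ Z^9, C_2 ≅ Z^6.

Boundary ∂_1: C_1 → C_0 is given by ∂[p,q] = [q] − [p]. For instance
  ∂de = e − d.
The 5×9 boundary matrix has rank 4 and Smith normal form diag(1,1,1,1).

Boundary ∂_2: C_2 → C_1 acts by ∂[p,q,r] = [q,r] − [p,r] + [p,q]. For instance
  ∂bce = ce − be + bc,
  ∂abd = bd − ad + ab.
As a 9×6 matrix over Z this has rank 5, with invariant factors (1,1,1,1,1).

Now H_k = ker ∂_k / im ∂_{k+1}, so:

  H_0: rank C_0 − rank ∂_1 = 5 − 4 = 1, and the invariant factors of ∂_1 are all 1, so H_0 ≅ Z.
  H_1: rank ker ∂_1 − rank ∂_2 = (9 − 4) − 5 = 0, and the invariant factors of ∂_2 are all 1, so H_1 ≅ 0.
  H_2: rank ker ∂_2 − rank ∂_3 = (6 − 5) − 0 = 1, and there is no ∂_3, so H_2 ≅ Z.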